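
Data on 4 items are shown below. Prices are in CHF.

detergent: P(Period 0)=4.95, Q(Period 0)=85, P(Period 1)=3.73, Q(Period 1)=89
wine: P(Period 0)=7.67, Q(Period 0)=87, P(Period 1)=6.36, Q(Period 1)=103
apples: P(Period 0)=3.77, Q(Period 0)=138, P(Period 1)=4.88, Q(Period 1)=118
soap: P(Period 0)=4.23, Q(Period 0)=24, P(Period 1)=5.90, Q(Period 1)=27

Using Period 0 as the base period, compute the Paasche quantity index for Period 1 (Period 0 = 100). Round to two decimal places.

Paasche quantity index uses current-period prices as weights.
ΣP(Period 1)·Q(Period 1) = 3.73×89 + 6.36×103 + 4.88×118 + 5.90×27 = 331.97 + 655.08 + 575.84 + 159.3 = 1722.19
ΣP(Period 1)·Q(Period 0) = 3.73×85 + 6.36×87 + 4.88×138 + 5.90×24 = 317.05 + 553.32 + 673.44 + 141.6 = 1685.41
Index = 1722.19 / 1685.41 × 100 = 102.1823

102.18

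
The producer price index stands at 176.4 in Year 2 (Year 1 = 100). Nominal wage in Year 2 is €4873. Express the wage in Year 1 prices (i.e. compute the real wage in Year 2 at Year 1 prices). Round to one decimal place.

Real = Nominal ÷ (Index/100) = 4873 ÷ (176.4/100)
     = 4873 ÷ 1.764 = 2762.4717

2762.5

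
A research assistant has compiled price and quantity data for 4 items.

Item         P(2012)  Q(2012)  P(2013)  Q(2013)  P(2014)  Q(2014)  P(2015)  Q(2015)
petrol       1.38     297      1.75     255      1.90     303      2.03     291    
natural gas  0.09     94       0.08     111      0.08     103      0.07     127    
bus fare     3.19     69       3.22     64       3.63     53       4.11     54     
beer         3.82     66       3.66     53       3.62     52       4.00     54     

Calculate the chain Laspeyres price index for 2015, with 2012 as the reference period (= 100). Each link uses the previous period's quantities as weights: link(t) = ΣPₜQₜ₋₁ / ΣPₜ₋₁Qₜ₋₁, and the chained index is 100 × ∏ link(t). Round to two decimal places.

129.74

Link 2012→2013:
ΣP(2013)Q(2012) = 1.75×297 + 0.08×94 + 3.22×69 + 3.66×66 = 519.75 + 7.52 + 222.18 + 241.56 = 991.01
ΣP(2012)Q(2012) = 1.38×297 + 0.09×94 + 3.19×69 + 3.82×66 = 409.86 + 8.46 + 220.11 + 252.12 = 890.55
link = 991.01/890.55 = 1.112807
Link 2013→2014:
ΣP(2014)Q(2013) = 1.90×255 + 0.08×111 + 3.63×64 + 3.62×53 = 484.5 + 8.88 + 232.32 + 191.86 = 917.56
ΣP(2013)Q(2013) = 1.75×255 + 0.08×111 + 3.22×64 + 3.66×53 = 446.25 + 8.88 + 206.08 + 193.98 = 855.19
link = 917.56/855.19 = 1.072931
Link 2014→2015:
ΣP(2015)Q(2014) = 2.03×303 + 0.07×103 + 4.11×53 + 4.00×52 = 615.09 + 7.21 + 217.83 + 208 = 1048.13
ΣP(2014)Q(2014) = 1.90×303 + 0.08×103 + 3.63×53 + 3.62×52 = 575.7 + 8.24 + 192.39 + 188.24 = 964.57
link = 1048.13/964.57 = 1.086629
Chained index = 100 × 1.112807 × 1.072931 × 1.086629 = 129.7397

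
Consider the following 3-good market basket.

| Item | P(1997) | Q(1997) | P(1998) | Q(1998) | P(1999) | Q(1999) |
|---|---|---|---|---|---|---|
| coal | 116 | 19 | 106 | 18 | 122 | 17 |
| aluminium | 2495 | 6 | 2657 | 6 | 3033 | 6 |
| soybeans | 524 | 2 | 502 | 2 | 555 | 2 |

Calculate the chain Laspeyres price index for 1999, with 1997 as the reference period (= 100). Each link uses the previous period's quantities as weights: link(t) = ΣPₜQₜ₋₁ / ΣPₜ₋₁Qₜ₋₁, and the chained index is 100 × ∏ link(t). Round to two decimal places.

118.67

Link 1997→1998:
ΣP(1998)Q(1997) = 106×19 + 2657×6 + 502×2 = 2014 + 15942 + 1004 = 18960
ΣP(1997)Q(1997) = 116×19 + 2495×6 + 524×2 = 2204 + 14970 + 1048 = 18222
link = 18960/18222 = 1.040500
Link 1998→1999:
ΣP(1999)Q(1998) = 122×18 + 3033×6 + 555×2 = 2196 + 18198 + 1110 = 21504
ΣP(1998)Q(1998) = 106×18 + 2657×6 + 502×2 = 1908 + 15942 + 1004 = 18854
link = 21504/18854 = 1.140554
Chained index = 100 × 1.040500 × 1.140554 = 118.6747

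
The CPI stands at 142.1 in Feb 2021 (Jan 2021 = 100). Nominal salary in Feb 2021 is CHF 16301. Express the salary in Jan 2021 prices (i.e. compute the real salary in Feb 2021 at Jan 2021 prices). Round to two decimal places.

11471.50

Real = Nominal ÷ (Index/100) = 16301 ÷ (142.1/100)
     = 16301 ÷ 1.421 = 11471.4989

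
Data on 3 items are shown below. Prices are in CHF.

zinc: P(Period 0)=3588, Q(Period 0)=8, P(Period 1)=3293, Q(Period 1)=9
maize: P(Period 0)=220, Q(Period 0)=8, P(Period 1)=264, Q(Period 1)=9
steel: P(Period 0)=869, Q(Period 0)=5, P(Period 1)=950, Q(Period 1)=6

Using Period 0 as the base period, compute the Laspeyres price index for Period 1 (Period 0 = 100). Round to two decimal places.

Laspeyres price index uses base-period quantities as weights.
ΣP(Period 1)·Q(Period 0) = 3293×8 + 264×8 + 950×5 = 26344 + 2112 + 4750 = 33206
ΣP(Period 0)·Q(Period 0) = 3588×8 + 220×8 + 869×5 = 28704 + 1760 + 4345 = 34809
Index = 33206 / 34809 × 100 = 95.3949

95.39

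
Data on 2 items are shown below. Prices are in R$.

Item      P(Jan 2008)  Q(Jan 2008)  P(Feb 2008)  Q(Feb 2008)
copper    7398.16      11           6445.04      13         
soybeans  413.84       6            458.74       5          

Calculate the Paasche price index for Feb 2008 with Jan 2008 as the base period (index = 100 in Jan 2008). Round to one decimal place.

Paasche price index uses current-period quantities as weights.
ΣP(Feb 2008)·Q(Feb 2008) = 6445.04×13 + 458.74×5 = 83785.52 + 2293.7 = 86079.22
ΣP(Jan 2008)·Q(Feb 2008) = 7398.16×13 + 413.84×5 = 96176.08 + 2069.2 = 98245.28
Index = 86079.22 / 98245.28 × 100 = 87.6166

87.6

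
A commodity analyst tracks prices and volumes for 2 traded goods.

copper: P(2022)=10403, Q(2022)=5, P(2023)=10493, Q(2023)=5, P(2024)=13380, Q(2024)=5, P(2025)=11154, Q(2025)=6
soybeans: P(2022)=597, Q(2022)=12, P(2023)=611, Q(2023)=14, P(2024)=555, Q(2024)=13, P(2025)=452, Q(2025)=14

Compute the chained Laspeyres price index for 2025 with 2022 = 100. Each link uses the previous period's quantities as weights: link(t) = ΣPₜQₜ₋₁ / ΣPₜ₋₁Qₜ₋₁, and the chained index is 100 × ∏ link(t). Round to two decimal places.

102.85

Link 2022→2023:
ΣP(2023)Q(2022) = 10493×5 + 611×12 = 52465 + 7332 = 59797
ΣP(2022)Q(2022) = 10403×5 + 597×12 = 52015 + 7164 = 59179
link = 59797/59179 = 1.010443
Link 2023→2024:
ΣP(2024)Q(2023) = 13380×5 + 555×14 = 66900 + 7770 = 74670
ΣP(2023)Q(2023) = 10493×5 + 611×14 = 52465 + 8554 = 61019
link = 74670/61019 = 1.223717
Link 2024→2025:
ΣP(2025)Q(2024) = 11154×5 + 452×13 = 55770 + 5876 = 61646
ΣP(2024)Q(2024) = 13380×5 + 555×13 = 66900 + 7215 = 74115
link = 61646/74115 = 0.831761
Chained index = 100 × 1.010443 × 1.223717 × 0.831761 = 102.8470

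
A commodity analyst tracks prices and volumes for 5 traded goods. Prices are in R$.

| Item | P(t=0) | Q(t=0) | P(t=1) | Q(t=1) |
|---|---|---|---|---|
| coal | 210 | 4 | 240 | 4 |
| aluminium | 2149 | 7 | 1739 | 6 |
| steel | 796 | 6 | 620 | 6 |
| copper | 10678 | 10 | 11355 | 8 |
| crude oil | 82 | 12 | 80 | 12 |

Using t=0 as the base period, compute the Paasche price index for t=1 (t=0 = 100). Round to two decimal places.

101.90

Paasche price index uses current-period quantities as weights.
ΣP(t=1)·Q(t=1) = 240×4 + 1739×6 + 620×6 + 11355×8 + 80×12 = 960 + 10434 + 3720 + 90840 + 960 = 106914
ΣP(t=0)·Q(t=1) = 210×4 + 2149×6 + 796×6 + 10678×8 + 82×12 = 840 + 12894 + 4776 + 85424 + 984 = 104918
Index = 106914 / 104918 × 100 = 101.9024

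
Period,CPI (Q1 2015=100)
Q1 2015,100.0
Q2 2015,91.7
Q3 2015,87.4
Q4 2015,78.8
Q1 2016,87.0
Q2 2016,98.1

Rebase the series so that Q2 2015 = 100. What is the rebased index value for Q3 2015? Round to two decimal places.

95.31

Rebased(Q3 2015) = 87.4 / 91.7 × 100 = 95.3108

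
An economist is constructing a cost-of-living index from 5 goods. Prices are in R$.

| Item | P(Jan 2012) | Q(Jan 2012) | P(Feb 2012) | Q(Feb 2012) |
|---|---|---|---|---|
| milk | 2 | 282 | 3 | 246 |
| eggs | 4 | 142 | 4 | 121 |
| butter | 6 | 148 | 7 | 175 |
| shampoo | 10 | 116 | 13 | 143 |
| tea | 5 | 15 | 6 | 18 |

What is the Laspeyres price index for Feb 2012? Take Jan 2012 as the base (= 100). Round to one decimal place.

Laspeyres price index uses base-period quantities as weights.
ΣP(Feb 2012)·Q(Jan 2012) = 3×282 + 4×142 + 7×148 + 13×116 + 6×15 = 846 + 568 + 1036 + 1508 + 90 = 4048
ΣP(Jan 2012)·Q(Jan 2012) = 2×282 + 4×142 + 6×148 + 10×116 + 5×15 = 564 + 568 + 888 + 1160 + 75 = 3255
Index = 4048 / 3255 × 100 = 124.3625

124.4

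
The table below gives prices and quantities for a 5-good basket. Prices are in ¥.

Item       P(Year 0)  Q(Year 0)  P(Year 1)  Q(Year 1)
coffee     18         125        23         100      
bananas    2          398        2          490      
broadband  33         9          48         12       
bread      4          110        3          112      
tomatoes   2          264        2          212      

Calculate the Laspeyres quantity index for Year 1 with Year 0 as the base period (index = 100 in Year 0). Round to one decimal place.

93.9

Laspeyres quantity index uses base-period prices as weights.
ΣP(Year 0)·Q(Year 1) = 18×100 + 2×490 + 33×12 + 4×112 + 2×212 = 1800 + 980 + 396 + 448 + 424 = 4048
ΣP(Year 0)·Q(Year 0) = 18×125 + 2×398 + 33×9 + 4×110 + 2×264 = 2250 + 796 + 297 + 440 + 528 = 4311
Index = 4048 / 4311 × 100 = 93.8993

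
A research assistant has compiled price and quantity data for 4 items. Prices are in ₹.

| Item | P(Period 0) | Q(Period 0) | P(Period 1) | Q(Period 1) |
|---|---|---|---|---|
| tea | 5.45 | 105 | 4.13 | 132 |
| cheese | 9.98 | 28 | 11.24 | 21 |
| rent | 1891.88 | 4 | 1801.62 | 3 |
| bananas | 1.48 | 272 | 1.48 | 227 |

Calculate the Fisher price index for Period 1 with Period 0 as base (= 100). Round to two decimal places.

Laspeyres component (base-period weights):
ΣP(Period 1)Q(Period 0) = 4.13×105 + 11.24×28 + 1801.62×4 + 1.48×272 = 433.65 + 314.72 + 7206.48 + 402.56 = 8357.41
ΣP(Period 0)Q(Period 0) = 5.45×105 + 9.98×28 + 1891.88×4 + 1.48×272 = 572.25 + 279.44 + 7567.52 + 402.56 = 8821.77
L = 8357.41 / 8821.77 × 100 = 94.7362
Paasche component (current-period weights):
ΣP(Period 1)Q(Period 1) = 4.13×132 + 11.24×21 + 1801.62×3 + 1.48×227 = 545.16 + 236.04 + 5404.86 + 335.96 = 6522.02
ΣP(Period 0)Q(Period 1) = 5.45×132 + 9.98×21 + 1891.88×3 + 1.48×227 = 719.4 + 209.58 + 5675.64 + 335.96 = 6940.58
P = 6522.02 / 6940.58 × 100 = 93.9694
Fisher = √(L × P) = √(94.7362 × 93.9694) = 94.3520

94.35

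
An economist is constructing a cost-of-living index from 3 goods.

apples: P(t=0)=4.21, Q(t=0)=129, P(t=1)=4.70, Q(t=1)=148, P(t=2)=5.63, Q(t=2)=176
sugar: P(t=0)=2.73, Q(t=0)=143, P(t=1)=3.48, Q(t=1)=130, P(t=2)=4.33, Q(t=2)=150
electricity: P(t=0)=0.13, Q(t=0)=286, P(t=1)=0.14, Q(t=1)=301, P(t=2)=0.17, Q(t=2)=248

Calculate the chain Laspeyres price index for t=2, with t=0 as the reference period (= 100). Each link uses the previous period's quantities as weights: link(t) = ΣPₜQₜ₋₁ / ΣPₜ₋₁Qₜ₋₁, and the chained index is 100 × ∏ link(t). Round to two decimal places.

Link t=0→t=1:
ΣP(t=1)Q(t=0) = 4.70×129 + 3.48×143 + 0.14×286 = 606.3 + 497.64 + 40.04 = 1143.98
ΣP(t=0)Q(t=0) = 4.21×129 + 2.73×143 + 0.13×286 = 543.09 + 390.39 + 37.18 = 970.66
link = 1143.98/970.66 = 1.178559
Link t=1→t=2:
ΣP(t=2)Q(t=1) = 5.63×148 + 4.33×130 + 0.17×301 = 833.24 + 562.9 + 51.17 = 1447.31
ΣP(t=1)Q(t=1) = 4.70×148 + 3.48×130 + 0.14×301 = 695.6 + 452.4 + 42.14 = 1190.14
link = 1447.31/1190.14 = 1.216084
Chained index = 100 × 1.178559 × 1.216084 = 143.3226

143.32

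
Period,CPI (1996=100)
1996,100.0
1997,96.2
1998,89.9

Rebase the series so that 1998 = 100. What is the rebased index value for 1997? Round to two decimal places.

107.01

Rebased(1997) = 96.2 / 89.9 × 100 = 107.0078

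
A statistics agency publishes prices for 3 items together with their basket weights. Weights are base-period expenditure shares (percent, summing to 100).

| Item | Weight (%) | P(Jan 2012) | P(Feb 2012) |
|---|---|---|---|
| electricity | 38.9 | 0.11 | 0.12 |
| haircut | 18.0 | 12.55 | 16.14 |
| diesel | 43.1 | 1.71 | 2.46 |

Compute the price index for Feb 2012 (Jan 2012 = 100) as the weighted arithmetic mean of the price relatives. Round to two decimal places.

127.59

electricity: 38.9 × (0.12/0.11) = 38.9 × 1.090909 = 42.4364
haircut: 18.0 × (16.14/12.55) = 18.0 × 1.286056 = 23.1490
diesel: 43.1 × (2.46/1.71) = 43.1 × 1.438596 = 62.0035
Index = Σ wᵢ·(p₁ᵢ/p₀ᵢ) = 42.4364 + 23.1490 + 62.0035 = 127.5889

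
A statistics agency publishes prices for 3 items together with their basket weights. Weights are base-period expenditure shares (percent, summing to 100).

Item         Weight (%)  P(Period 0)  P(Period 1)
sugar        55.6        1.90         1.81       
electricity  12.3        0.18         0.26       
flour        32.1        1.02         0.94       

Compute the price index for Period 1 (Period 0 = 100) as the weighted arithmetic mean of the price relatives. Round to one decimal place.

100.3

sugar: 55.6 × (1.81/1.90) = 55.6 × 0.952632 = 52.9663
electricity: 12.3 × (0.26/0.18) = 12.3 × 1.444444 = 17.7667
flour: 32.1 × (0.94/1.02) = 32.1 × 0.921569 = 29.5824
Index = Σ wᵢ·(p₁ᵢ/p₀ᵢ) = 52.9663 + 17.7667 + 29.5824 = 100.3153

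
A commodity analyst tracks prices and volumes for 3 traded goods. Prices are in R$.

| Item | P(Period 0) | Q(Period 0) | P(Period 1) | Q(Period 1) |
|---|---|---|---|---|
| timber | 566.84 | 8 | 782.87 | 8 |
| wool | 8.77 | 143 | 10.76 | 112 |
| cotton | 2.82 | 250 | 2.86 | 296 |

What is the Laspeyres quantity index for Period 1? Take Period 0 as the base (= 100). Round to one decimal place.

97.8

Laspeyres quantity index uses base-period prices as weights.
ΣP(Period 0)·Q(Period 1) = 566.84×8 + 8.77×112 + 2.82×296 = 4534.72 + 982.24 + 834.72 = 6351.68
ΣP(Period 0)·Q(Period 0) = 566.84×8 + 8.77×143 + 2.82×250 = 4534.72 + 1254.11 + 705 = 6493.83
Index = 6351.68 / 6493.83 × 100 = 97.8110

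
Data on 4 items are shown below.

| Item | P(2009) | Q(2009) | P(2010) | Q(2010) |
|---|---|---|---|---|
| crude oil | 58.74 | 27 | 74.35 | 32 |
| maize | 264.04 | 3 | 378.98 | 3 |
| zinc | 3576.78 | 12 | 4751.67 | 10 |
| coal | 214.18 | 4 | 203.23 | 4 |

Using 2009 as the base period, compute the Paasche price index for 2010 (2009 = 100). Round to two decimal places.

131.94

Paasche price index uses current-period quantities as weights.
ΣP(2010)·Q(2010) = 74.35×32 + 378.98×3 + 4751.67×10 + 203.23×4 = 2379.2 + 1136.94 + 47516.7 + 812.92 = 51845.76
ΣP(2009)·Q(2010) = 58.74×32 + 264.04×3 + 3576.78×10 + 214.18×4 = 1879.68 + 792.12 + 35767.8 + 856.72 = 39296.32
Index = 51845.76 / 39296.32 × 100 = 131.9354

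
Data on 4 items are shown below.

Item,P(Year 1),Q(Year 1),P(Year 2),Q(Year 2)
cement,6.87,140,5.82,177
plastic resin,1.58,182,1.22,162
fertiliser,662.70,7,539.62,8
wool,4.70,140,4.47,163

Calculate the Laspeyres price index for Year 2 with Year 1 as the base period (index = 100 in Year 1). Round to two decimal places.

83.10

Laspeyres price index uses base-period quantities as weights.
ΣP(Year 2)·Q(Year 1) = 5.82×140 + 1.22×182 + 539.62×7 + 4.47×140 = 814.8 + 222.04 + 3777.34 + 625.8 = 5439.98
ΣP(Year 1)·Q(Year 1) = 6.87×140 + 1.58×182 + 662.70×7 + 4.70×140 = 961.8 + 287.56 + 4638.9 + 658 = 6546.26
Index = 5439.98 / 6546.26 × 100 = 83.1006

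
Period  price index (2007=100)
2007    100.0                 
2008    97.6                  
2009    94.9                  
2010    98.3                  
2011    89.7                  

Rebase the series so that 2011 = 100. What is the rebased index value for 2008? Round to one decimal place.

Rebased(2008) = 97.6 / 89.7 × 100 = 108.8071

108.8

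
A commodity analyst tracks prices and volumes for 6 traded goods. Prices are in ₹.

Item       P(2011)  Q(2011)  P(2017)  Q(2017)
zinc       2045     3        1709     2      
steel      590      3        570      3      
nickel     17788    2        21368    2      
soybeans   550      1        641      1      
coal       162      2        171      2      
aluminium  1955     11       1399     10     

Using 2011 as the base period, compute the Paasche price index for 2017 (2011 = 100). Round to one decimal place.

101.6

Paasche price index uses current-period quantities as weights.
ΣP(2017)·Q(2017) = 1709×2 + 570×3 + 21368×2 + 641×1 + 171×2 + 1399×10 = 3418 + 1710 + 42736 + 641 + 342 + 13990 = 62837
ΣP(2011)·Q(2017) = 2045×2 + 590×3 + 17788×2 + 550×1 + 162×2 + 1955×10 = 4090 + 1770 + 35576 + 550 + 324 + 19550 = 61860
Index = 62837 / 61860 × 100 = 101.5794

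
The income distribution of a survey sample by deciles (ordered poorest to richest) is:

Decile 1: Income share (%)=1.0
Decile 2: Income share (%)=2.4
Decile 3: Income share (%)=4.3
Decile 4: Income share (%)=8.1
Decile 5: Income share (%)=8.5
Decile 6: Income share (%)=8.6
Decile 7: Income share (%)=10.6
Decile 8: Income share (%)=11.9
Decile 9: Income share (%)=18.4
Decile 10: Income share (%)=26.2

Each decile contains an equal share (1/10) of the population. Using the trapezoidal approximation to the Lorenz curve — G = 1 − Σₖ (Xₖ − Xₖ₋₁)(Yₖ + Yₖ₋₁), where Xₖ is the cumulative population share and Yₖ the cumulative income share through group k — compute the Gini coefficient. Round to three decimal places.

Cumulative income shares Yₖ: 0.0100, 0.0340, 0.0770, 0.1580, 0.2430, 0.3290, 0.4350, 0.5540, 0.7380, 1.0000
Σ (Xₖ−Xₖ₋₁)(Yₖ+Yₖ₋₁) = (1/10)(0.0100+0.0000) + (1/10)(0.0340+0.0100) + (1/10)(0.0770+0.0340) + (1/10)(0.1580+0.0770) + (1/10)(0.2430+0.1580) + (1/10)(0.3290+0.2430) + (1/10)(0.4350+0.3290) + (1/10)(0.5540+0.4350) + (1/10)(0.7380+0.5540) + (1/10)(1.0000+0.7380)
  = 0.0010 + 0.0044 + 0.0111 + 0.0235 + 0.0401 + 0.0572 + 0.0764 + 0.0989 + 0.1292 + 0.1738 = 0.6156
G = 1 − 0.6156 = 0.3844

0.384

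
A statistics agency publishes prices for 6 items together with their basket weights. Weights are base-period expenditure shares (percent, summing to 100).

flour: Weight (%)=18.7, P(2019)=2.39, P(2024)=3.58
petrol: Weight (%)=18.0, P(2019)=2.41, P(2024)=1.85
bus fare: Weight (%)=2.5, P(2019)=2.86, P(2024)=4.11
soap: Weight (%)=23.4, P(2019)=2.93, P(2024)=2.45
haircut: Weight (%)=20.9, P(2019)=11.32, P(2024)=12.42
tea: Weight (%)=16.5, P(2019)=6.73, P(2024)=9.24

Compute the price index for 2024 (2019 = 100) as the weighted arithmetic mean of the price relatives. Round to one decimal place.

110.6

flour: 18.7 × (3.58/2.39) = 18.7 × 1.497908 = 28.0109
petrol: 18.0 × (1.85/2.41) = 18.0 × 0.767635 = 13.8174
bus fare: 2.5 × (4.11/2.86) = 2.5 × 1.437063 = 3.5927
soap: 23.4 × (2.45/2.93) = 23.4 × 0.836177 = 19.5666
haircut: 20.9 × (12.42/11.32) = 20.9 × 1.097173 = 22.9309
tea: 16.5 × (9.24/6.73) = 16.5 × 1.372957 = 22.6538
Index = Σ wᵢ·(p₁ᵢ/p₀ᵢ) = 28.0109 + 13.8174 + 3.5927 + 19.5666 + 22.9309 + 22.6538 = 110.5722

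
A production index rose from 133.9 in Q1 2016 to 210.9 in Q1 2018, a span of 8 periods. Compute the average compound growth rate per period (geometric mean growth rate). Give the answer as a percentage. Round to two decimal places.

5.84%

Growth factor = (210.9/133.9)^(1/8) = (1.575056)^(1/8) = 1.058430
Growth rate = 1.058430 − 1 = 0.058430 = 5.8430%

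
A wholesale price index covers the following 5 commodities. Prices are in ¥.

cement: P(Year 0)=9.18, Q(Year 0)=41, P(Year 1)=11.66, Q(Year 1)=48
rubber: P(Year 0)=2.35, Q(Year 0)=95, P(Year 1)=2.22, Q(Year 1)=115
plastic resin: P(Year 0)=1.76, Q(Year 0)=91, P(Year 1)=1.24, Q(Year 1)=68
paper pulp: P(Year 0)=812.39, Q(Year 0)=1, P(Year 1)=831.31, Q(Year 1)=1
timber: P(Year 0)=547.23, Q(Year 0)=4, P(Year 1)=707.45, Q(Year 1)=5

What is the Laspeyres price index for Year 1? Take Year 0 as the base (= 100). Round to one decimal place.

118.7

Laspeyres price index uses base-period quantities as weights.
ΣP(Year 1)·Q(Year 0) = 11.66×41 + 2.22×95 + 1.24×91 + 831.31×1 + 707.45×4 = 478.06 + 210.9 + 112.84 + 831.31 + 2829.8 = 4462.91
ΣP(Year 0)·Q(Year 0) = 9.18×41 + 2.35×95 + 1.76×91 + 812.39×1 + 547.23×4 = 376.38 + 223.25 + 160.16 + 812.39 + 2188.92 = 3761.1
Index = 4462.91 / 3761.1 × 100 = 118.6597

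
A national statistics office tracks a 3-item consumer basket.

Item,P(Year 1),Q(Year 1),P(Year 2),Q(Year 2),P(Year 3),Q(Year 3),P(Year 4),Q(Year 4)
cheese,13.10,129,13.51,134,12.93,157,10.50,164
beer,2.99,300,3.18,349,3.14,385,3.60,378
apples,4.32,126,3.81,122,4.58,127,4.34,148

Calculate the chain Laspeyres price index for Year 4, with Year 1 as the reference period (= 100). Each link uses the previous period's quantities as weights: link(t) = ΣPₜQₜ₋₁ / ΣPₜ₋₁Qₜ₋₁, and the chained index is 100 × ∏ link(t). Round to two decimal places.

95.28

Link Year 1→Year 2:
ΣP(Year 2)Q(Year 1) = 13.51×129 + 3.18×300 + 3.81×126 = 1742.79 + 954 + 480.06 = 3176.85
ΣP(Year 1)Q(Year 1) = 13.10×129 + 2.99×300 + 4.32×126 = 1689.9 + 897 + 544.32 = 3131.22
link = 3176.85/3131.22 = 1.014573
Link Year 2→Year 3:
ΣP(Year 3)Q(Year 2) = 12.93×134 + 3.14×349 + 4.58×122 = 1732.62 + 1095.86 + 558.76 = 3387.24
ΣP(Year 2)Q(Year 2) = 13.51×134 + 3.18×349 + 3.81×122 = 1810.34 + 1109.82 + 464.82 = 3384.98
link = 3387.24/3384.98 = 1.000668
Link Year 3→Year 4:
ΣP(Year 4)Q(Year 3) = 10.50×157 + 3.60×385 + 4.34×127 = 1648.5 + 1386 + 551.18 = 3585.68
ΣP(Year 3)Q(Year 3) = 12.93×157 + 3.14×385 + 4.58×127 = 2030.01 + 1208.9 + 581.66 = 3820.57
link = 3585.68/3820.57 = 0.938520
Chained index = 100 × 1.014573 × 1.000668 × 0.938520 = 95.2832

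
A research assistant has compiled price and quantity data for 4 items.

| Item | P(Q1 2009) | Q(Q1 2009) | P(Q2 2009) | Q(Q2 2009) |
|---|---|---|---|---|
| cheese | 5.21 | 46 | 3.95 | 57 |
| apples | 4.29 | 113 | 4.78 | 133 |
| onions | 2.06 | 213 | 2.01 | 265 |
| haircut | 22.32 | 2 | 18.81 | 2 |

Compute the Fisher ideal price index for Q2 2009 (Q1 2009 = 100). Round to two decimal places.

Laspeyres component (base-period weights):
ΣP(Q2 2009)Q(Q1 2009) = 3.95×46 + 4.78×113 + 2.01×213 + 18.81×2 = 181.7 + 540.14 + 428.13 + 37.62 = 1187.59
ΣP(Q1 2009)Q(Q1 2009) = 5.21×46 + 4.29×113 + 2.06×213 + 22.32×2 = 239.66 + 484.77 + 438.78 + 44.64 = 1207.85
L = 1187.59 / 1207.85 × 100 = 98.3226
Paasche component (current-period weights):
ΣP(Q2 2009)Q(Q2 2009) = 3.95×57 + 4.78×133 + 2.01×265 + 18.81×2 = 225.15 + 635.74 + 532.65 + 37.62 = 1431.16
ΣP(Q1 2009)Q(Q2 2009) = 5.21×57 + 4.29×133 + 2.06×265 + 22.32×2 = 296.97 + 570.57 + 545.9 + 44.64 = 1458.08
P = 1431.16 / 1458.08 × 100 = 98.1537
Fisher = √(L × P) = √(98.3226 × 98.1537) = 98.2382

98.24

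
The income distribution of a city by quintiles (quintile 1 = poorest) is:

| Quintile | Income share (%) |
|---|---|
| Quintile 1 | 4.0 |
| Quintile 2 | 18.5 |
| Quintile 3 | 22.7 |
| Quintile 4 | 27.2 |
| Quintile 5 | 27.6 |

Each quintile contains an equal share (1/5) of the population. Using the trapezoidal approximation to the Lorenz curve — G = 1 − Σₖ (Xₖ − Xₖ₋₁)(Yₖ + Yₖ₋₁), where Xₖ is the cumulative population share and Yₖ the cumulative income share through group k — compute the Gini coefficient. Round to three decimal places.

Cumulative income shares Yₖ: 0.0400, 0.2250, 0.4520, 0.7240, 1.0000
Σ (Xₖ−Xₖ₋₁)(Yₖ+Yₖ₋₁) = (1/5)(0.0400+0.0000) + (1/5)(0.2250+0.0400) + (1/5)(0.4520+0.2250) + (1/5)(0.7240+0.4520) + (1/5)(1.0000+0.7240)
  = 0.0080 + 0.0530 + 0.1354 + 0.2352 + 0.3448 = 0.7764
G = 1 − 0.7764 = 0.2236

0.224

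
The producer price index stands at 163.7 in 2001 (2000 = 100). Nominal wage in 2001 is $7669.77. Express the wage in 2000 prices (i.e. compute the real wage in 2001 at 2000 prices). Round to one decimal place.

4685.3

Real = Nominal ÷ (Index/100) = 7669.77 ÷ (163.7/100)
     = 7669.77 ÷ 1.637 = 4685.2596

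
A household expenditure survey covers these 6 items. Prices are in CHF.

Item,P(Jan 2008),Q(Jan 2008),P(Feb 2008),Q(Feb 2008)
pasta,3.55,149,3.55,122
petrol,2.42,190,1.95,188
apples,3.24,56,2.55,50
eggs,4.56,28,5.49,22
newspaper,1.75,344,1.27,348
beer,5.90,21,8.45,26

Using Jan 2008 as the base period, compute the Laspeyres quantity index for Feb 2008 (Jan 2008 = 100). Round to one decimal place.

94.5

Laspeyres quantity index uses base-period prices as weights.
ΣP(Jan 2008)·Q(Feb 2008) = 3.55×122 + 2.42×188 + 3.24×50 + 4.56×22 + 1.75×348 + 5.90×26 = 433.1 + 454.96 + 162 + 100.32 + 609 + 153.4 = 1912.78
ΣP(Jan 2008)·Q(Jan 2008) = 3.55×149 + 2.42×190 + 3.24×56 + 4.56×28 + 1.75×344 + 5.90×21 = 528.95 + 459.8 + 181.44 + 127.68 + 602 + 123.9 = 2023.77
Index = 1912.78 / 2023.77 × 100 = 94.5157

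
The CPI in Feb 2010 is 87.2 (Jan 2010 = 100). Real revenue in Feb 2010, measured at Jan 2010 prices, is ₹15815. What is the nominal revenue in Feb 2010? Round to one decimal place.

Nominal = Real × (Index/100) = 15815 × (87.2/100)
        = 15815 × 0.872 = 13790.6800

13790.7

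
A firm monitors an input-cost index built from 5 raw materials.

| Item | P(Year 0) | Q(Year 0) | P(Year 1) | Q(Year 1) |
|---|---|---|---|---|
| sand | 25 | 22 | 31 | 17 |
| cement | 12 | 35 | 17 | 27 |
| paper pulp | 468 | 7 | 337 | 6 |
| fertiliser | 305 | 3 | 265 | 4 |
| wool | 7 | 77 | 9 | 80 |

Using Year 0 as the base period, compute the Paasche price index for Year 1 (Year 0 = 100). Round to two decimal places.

89.71

Paasche price index uses current-period quantities as weights.
ΣP(Year 1)·Q(Year 1) = 31×17 + 17×27 + 337×6 + 265×4 + 9×80 = 527 + 459 + 2022 + 1060 + 720 = 4788
ΣP(Year 0)·Q(Year 1) = 25×17 + 12×27 + 468×6 + 305×4 + 7×80 = 425 + 324 + 2808 + 1220 + 560 = 5337
Index = 4788 / 5337 × 100 = 89.7133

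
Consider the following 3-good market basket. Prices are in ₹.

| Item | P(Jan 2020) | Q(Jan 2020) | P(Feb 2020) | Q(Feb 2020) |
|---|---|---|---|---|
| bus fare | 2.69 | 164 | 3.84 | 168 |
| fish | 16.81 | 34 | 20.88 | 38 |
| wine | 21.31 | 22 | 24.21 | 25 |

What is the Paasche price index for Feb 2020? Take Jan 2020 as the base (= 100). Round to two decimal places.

125.89

Paasche price index uses current-period quantities as weights.
ΣP(Feb 2020)·Q(Feb 2020) = 3.84×168 + 20.88×38 + 24.21×25 = 645.12 + 793.44 + 605.25 = 2043.81
ΣP(Jan 2020)·Q(Feb 2020) = 2.69×168 + 16.81×38 + 21.31×25 = 451.92 + 638.78 + 532.75 = 1623.45
Index = 2043.81 / 1623.45 × 100 = 125.8930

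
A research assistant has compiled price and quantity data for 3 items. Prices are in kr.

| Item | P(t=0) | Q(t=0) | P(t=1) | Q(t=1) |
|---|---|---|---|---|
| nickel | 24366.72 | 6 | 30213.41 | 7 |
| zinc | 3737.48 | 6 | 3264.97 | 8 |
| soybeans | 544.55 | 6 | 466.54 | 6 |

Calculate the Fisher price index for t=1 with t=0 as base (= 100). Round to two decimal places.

Laspeyres component (base-period weights):
ΣP(t=1)Q(t=0) = 30213.41×6 + 3264.97×6 + 466.54×6 = 181280.46 + 19589.82 + 2799.24 = 203669.52
ΣP(t=0)Q(t=0) = 24366.72×6 + 3737.48×6 + 544.55×6 = 146200.32 + 22424.88 + 3267.3 = 171892.5
L = 203669.52 / 171892.5 × 100 = 118.4866
Paasche component (current-period weights):
ΣP(t=1)Q(t=1) = 30213.41×7 + 3264.97×8 + 466.54×6 = 211493.87 + 26119.76 + 2799.24 = 240412.87
ΣP(t=0)Q(t=1) = 24366.72×7 + 3737.48×8 + 544.55×6 = 170567.04 + 29899.84 + 3267.3 = 203734.18
P = 240412.87 / 203734.18 × 100 = 118.0032
Fisher = √(L × P) = √(118.4866 × 118.0032) = 118.2446

118.24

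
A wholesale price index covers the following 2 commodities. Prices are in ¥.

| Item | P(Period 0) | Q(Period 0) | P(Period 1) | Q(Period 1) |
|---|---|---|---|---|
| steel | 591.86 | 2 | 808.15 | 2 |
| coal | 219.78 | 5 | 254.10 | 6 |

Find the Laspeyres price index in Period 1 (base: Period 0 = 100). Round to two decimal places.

126.47

Laspeyres price index uses base-period quantities as weights.
ΣP(Period 1)·Q(Period 0) = 808.15×2 + 254.10×5 = 1616.3 + 1270.5 = 2886.8
ΣP(Period 0)·Q(Period 0) = 591.86×2 + 219.78×5 = 1183.72 + 1098.9 = 2282.62
Index = 2886.8 / 2282.62 × 100 = 126.4687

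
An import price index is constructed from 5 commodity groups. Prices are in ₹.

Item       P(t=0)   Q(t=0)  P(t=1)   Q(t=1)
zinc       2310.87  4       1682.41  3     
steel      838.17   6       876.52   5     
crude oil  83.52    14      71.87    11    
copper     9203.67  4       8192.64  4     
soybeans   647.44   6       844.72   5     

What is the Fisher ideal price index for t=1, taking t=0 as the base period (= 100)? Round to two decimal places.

Laspeyres component (base-period weights):
ΣP(t=1)Q(t=0) = 1682.41×4 + 876.52×6 + 71.87×14 + 8192.64×4 + 844.72×6 = 6729.64 + 5259.12 + 1006.18 + 32770.56 + 5068.32 = 50833.82
ΣP(t=0)Q(t=0) = 2310.87×4 + 838.17×6 + 83.52×14 + 9203.67×4 + 647.44×6 = 9243.48 + 5029.02 + 1169.28 + 36814.68 + 3884.64 = 56141.1
L = 50833.82 / 56141.1 × 100 = 90.5465
Paasche component (current-period weights):
ΣP(t=1)Q(t=1) = 1682.41×3 + 876.52×5 + 71.87×11 + 8192.64×4 + 844.72×5 = 5047.23 + 4382.6 + 790.57 + 32770.56 + 4223.6 = 47214.56
ΣP(t=0)Q(t=1) = 2310.87×3 + 838.17×5 + 83.52×11 + 9203.67×4 + 647.44×5 = 6932.61 + 4190.85 + 918.72 + 36814.68 + 3237.2 = 52094.06
P = 47214.56 / 52094.06 × 100 = 90.6333
Fisher = √(L × P) = √(90.5465 × 90.6333) = 90.5899

90.59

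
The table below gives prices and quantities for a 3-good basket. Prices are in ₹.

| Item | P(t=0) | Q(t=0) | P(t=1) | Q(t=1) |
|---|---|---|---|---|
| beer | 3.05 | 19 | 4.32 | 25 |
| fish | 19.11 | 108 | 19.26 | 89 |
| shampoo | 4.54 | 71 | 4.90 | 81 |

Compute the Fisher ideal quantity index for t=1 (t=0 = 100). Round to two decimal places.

88.08

Laspeyres component (base-period weights):
ΣP(t=0)Q(t=1) = 3.05×25 + 19.11×89 + 4.54×81 = 76.25 + 1700.79 + 367.74 = 2144.78
ΣP(t=0)Q(t=0) = 3.05×19 + 19.11×108 + 4.54×71 = 57.95 + 2063.88 + 322.34 = 2444.17
L = 2144.78 / 2444.17 × 100 = 87.7509
Paasche component (current-period weights):
ΣP(t=1)Q(t=1) = 4.32×25 + 19.26×89 + 4.90×81 = 108 + 1714.14 + 396.9 = 2219.04
ΣP(t=1)Q(t=0) = 4.32×19 + 19.26×108 + 4.90×71 = 82.08 + 2080.08 + 347.9 = 2510.06
P = 2219.04 / 2510.06 × 100 = 88.4059
Fisher = √(L × P) = √(87.7509 × 88.4059) = 88.0777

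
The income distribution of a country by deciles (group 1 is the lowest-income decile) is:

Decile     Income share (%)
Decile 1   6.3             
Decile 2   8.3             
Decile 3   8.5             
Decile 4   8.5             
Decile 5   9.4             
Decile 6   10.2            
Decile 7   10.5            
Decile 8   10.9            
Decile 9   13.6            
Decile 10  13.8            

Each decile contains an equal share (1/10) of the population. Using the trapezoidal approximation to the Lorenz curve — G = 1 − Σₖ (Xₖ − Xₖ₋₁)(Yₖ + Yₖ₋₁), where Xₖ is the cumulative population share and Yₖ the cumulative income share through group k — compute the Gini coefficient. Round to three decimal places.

Cumulative income shares Yₖ: 0.0630, 0.1460, 0.2310, 0.3160, 0.4100, 0.5120, 0.6170, 0.7260, 0.8620, 1.0000
Σ (Xₖ−Xₖ₋₁)(Yₖ+Yₖ₋₁) = (1/10)(0.0630+0.0000) + (1/10)(0.1460+0.0630) + (1/10)(0.2310+0.1460) + (1/10)(0.3160+0.2310) + (1/10)(0.4100+0.3160) + (1/10)(0.5120+0.4100) + (1/10)(0.6170+0.5120) + (1/10)(0.7260+0.6170) + (1/10)(0.8620+0.7260) + (1/10)(1.0000+0.8620)
  = 0.0063 + 0.0209 + 0.0377 + 0.0547 + 0.0726 + 0.0922 + 0.1129 + 0.1343 + 0.1588 + 0.1862 = 0.8766
G = 1 − 0.8766 = 0.1234

0.123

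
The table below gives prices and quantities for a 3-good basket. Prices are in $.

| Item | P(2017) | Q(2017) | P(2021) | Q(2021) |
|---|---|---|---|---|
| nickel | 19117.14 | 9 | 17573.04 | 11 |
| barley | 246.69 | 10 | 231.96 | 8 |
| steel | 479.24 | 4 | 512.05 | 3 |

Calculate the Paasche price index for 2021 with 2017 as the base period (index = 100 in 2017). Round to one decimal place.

Paasche price index uses current-period quantities as weights.
ΣP(2021)·Q(2021) = 17573.04×11 + 231.96×8 + 512.05×3 = 193303.44 + 1855.68 + 1536.15 = 196695.27
ΣP(2017)·Q(2021) = 19117.14×11 + 246.69×8 + 479.24×3 = 210288.54 + 1973.52 + 1437.72 = 213699.78
Index = 196695.27 / 213699.78 × 100 = 92.0428

92.0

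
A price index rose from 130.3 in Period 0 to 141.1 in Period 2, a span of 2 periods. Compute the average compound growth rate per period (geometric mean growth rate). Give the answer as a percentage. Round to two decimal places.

Growth factor = (141.1/130.3)^(1/2) = (1.082886)^(1/2) = 1.040618
Growth rate = 1.040618 − 1 = 0.040618 = 4.0618%

4.06%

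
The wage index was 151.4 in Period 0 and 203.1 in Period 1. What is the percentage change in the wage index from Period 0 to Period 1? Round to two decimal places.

34.15%

Change = (203.1 − 151.4) / 151.4 × 100
       = 51.7 / 151.4 × 100 = 34.1480%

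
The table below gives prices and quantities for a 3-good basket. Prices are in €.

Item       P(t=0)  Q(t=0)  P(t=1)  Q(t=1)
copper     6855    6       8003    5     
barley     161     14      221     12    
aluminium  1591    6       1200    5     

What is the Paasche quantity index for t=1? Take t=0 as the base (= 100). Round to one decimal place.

83.5

Paasche quantity index uses current-period prices as weights.
ΣP(t=1)·Q(t=1) = 8003×5 + 221×12 + 1200×5 = 40015 + 2652 + 6000 = 48667
ΣP(t=1)·Q(t=0) = 8003×6 + 221×14 + 1200×6 = 48018 + 3094 + 7200 = 58312
Index = 48667 / 58312 × 100 = 83.4597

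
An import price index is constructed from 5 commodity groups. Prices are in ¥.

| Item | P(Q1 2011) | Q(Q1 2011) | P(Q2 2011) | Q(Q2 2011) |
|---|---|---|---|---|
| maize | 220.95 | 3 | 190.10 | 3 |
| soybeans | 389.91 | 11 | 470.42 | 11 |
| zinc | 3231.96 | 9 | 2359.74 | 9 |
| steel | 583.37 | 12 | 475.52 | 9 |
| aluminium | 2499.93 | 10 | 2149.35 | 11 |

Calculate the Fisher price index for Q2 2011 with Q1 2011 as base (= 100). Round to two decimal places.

82.13

Laspeyres component (base-period weights):
ΣP(Q2 2011)Q(Q1 2011) = 190.10×3 + 470.42×11 + 2359.74×9 + 475.52×12 + 2149.35×10 = 570.3 + 5174.62 + 21237.66 + 5706.24 + 21493.5 = 54182.32
ΣP(Q1 2011)Q(Q1 2011) = 220.95×3 + 389.91×11 + 3231.96×9 + 583.37×12 + 2499.93×10 = 662.85 + 4289.01 + 29087.64 + 7000.44 + 24999.3 = 66039.24
L = 54182.32 / 66039.24 × 100 = 82.0456
Paasche component (current-period weights):
ΣP(Q2 2011)Q(Q2 2011) = 190.10×3 + 470.42×11 + 2359.74×9 + 475.52×9 + 2149.35×11 = 570.3 + 5174.62 + 21237.66 + 4279.68 + 23642.85 = 54905.11
ΣP(Q1 2011)Q(Q2 2011) = 220.95×3 + 389.91×11 + 3231.96×9 + 583.37×9 + 2499.93×11 = 662.85 + 4289.01 + 29087.64 + 5250.33 + 27499.23 = 66789.06
P = 54905.11 / 66789.06 × 100 = 82.2067
Fisher = √(L × P) = √(82.0456 × 82.2067) = 82.1262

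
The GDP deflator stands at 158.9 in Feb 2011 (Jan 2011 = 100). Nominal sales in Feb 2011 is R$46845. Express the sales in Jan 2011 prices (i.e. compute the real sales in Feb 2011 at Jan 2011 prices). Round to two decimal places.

29480.81

Real = Nominal ÷ (Index/100) = 46845 ÷ (158.9/100)
     = 46845 ÷ 1.589 = 29480.8055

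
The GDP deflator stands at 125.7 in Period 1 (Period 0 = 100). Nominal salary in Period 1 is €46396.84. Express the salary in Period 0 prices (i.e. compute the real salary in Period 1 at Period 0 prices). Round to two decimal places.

Real = Nominal ÷ (Index/100) = 46396.84 ÷ (125.7/100)
     = 46396.84 ÷ 1.257 = 36910.7717

36910.77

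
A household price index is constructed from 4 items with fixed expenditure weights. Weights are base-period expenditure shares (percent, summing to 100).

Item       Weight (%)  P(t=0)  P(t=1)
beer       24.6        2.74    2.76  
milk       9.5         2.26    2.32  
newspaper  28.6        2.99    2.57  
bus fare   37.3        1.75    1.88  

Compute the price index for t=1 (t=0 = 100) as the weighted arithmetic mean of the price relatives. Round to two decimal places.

beer: 24.6 × (2.76/2.74) = 24.6 × 1.007299 = 24.7796
milk: 9.5 × (2.32/2.26) = 9.5 × 1.026549 = 9.7522
newspaper: 28.6 × (2.57/2.99) = 28.6 × 0.859532 = 24.5826
bus fare: 37.3 × (1.88/1.75) = 37.3 × 1.074286 = 40.0709
Index = Σ wᵢ·(p₁ᵢ/p₀ᵢ) = 24.7796 + 9.7522 + 24.5826 + 40.0709 = 99.1852

99.19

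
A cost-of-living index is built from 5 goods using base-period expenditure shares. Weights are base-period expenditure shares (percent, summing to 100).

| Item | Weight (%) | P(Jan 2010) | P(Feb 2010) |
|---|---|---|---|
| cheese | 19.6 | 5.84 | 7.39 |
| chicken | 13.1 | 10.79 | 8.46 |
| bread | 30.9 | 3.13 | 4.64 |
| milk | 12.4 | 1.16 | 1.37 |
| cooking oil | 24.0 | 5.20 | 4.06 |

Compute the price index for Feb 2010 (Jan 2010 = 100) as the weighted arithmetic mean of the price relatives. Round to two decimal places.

cheese: 19.6 × (7.39/5.84) = 19.6 × 1.265411 = 24.8021
chicken: 13.1 × (8.46/10.79) = 13.1 × 0.784059 = 10.2712
bread: 30.9 × (4.64/3.13) = 30.9 × 1.482428 = 45.8070
milk: 12.4 × (1.37/1.16) = 12.4 × 1.181034 = 14.6448
cooking oil: 24.0 × (4.06/5.20) = 24.0 × 0.780769 = 18.7385
Index = Σ wᵢ·(p₁ᵢ/p₀ᵢ) = 24.8021 + 10.2712 + 45.8070 + 14.6448 + 18.7385 = 114.2635

114.26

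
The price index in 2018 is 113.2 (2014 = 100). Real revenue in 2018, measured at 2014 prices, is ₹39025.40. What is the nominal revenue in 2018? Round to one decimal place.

Nominal = Real × (Index/100) = 39025.40 × (113.2/100)
        = 39025.40 × 1.132 = 44176.7528

44176.8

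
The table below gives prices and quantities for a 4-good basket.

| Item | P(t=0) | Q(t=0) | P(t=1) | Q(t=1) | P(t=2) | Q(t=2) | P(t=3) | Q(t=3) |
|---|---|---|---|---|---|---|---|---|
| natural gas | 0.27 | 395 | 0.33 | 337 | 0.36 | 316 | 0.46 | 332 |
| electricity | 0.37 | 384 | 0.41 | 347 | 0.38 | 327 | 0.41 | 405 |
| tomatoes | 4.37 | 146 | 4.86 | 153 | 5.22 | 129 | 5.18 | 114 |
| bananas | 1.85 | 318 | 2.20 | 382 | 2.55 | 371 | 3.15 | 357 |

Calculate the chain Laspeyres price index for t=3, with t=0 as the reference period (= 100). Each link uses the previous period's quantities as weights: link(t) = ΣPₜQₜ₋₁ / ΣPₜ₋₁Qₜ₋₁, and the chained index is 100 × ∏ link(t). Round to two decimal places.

Link t=0→t=1:
ΣP(t=1)Q(t=0) = 0.33×395 + 0.41×384 + 4.86×146 + 2.20×318 = 130.35 + 157.44 + 709.56 + 699.6 = 1696.95
ΣP(t=0)Q(t=0) = 0.27×395 + 0.37×384 + 4.37×146 + 1.85×318 = 106.65 + 142.08 + 638.02 + 588.3 = 1475.05
link = 1696.95/1475.05 = 1.150436
Link t=1→t=2:
ΣP(t=2)Q(t=1) = 0.36×337 + 0.38×347 + 5.22×153 + 2.55×382 = 121.32 + 131.86 + 798.66 + 974.1 = 2025.94
ΣP(t=1)Q(t=1) = 0.33×337 + 0.41×347 + 4.86×153 + 2.20×382 = 111.21 + 142.27 + 743.58 + 840.4 = 1837.46
link = 2025.94/1837.46 = 1.102576
Link t=2→t=3:
ΣP(t=3)Q(t=2) = 0.46×316 + 0.41×327 + 5.18×129 + 3.15×371 = 145.36 + 134.07 + 668.22 + 1168.65 = 2116.3
ΣP(t=2)Q(t=2) = 0.36×316 + 0.38×327 + 5.22×129 + 2.55×371 = 113.76 + 124.26 + 673.38 + 946.05 = 1857.45
link = 2116.3/1857.45 = 1.139358
Chained index = 100 × 1.150436 × 1.102576 × 1.139358 = 144.5210

144.52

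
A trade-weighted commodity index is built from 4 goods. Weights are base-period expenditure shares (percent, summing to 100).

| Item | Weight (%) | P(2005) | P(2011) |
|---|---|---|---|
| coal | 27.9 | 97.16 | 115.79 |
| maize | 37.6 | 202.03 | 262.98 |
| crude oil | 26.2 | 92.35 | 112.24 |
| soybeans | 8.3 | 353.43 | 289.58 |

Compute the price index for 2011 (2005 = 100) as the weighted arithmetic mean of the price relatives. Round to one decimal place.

120.8

coal: 27.9 × (115.79/97.16) = 27.9 × 1.191746 = 33.2497
maize: 37.6 × (262.98/202.03) = 37.6 × 1.301688 = 48.9435
crude oil: 26.2 × (112.24/92.35) = 26.2 × 1.215376 = 31.8429
soybeans: 8.3 × (289.58/353.43) = 8.3 × 0.819342 = 6.8005
Index = Σ wᵢ·(p₁ᵢ/p₀ᵢ) = 33.2497 + 48.9435 + 31.8429 + 6.8005 = 120.8366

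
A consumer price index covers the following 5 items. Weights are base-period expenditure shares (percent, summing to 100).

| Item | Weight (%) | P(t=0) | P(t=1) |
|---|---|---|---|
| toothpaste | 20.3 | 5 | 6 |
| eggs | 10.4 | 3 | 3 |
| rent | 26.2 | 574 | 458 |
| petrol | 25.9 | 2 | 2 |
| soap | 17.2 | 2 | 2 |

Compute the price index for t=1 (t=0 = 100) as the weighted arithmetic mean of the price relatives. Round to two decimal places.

toothpaste: 20.3 × (6/5) = 20.3 × 1.200000 = 24.3600
eggs: 10.4 × (3/3) = 10.4 × 1.000000 = 10.4000
rent: 26.2 × (458/574) = 26.2 × 0.797909 = 20.9052
petrol: 25.9 × (2/2) = 25.9 × 1.000000 = 25.9000
soap: 17.2 × (2/2) = 17.2 × 1.000000 = 17.2000
Index = Σ wᵢ·(p₁ᵢ/p₀ᵢ) = 24.3600 + 10.4000 + 20.9052 + 25.9000 + 17.2000 = 98.7652

98.77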